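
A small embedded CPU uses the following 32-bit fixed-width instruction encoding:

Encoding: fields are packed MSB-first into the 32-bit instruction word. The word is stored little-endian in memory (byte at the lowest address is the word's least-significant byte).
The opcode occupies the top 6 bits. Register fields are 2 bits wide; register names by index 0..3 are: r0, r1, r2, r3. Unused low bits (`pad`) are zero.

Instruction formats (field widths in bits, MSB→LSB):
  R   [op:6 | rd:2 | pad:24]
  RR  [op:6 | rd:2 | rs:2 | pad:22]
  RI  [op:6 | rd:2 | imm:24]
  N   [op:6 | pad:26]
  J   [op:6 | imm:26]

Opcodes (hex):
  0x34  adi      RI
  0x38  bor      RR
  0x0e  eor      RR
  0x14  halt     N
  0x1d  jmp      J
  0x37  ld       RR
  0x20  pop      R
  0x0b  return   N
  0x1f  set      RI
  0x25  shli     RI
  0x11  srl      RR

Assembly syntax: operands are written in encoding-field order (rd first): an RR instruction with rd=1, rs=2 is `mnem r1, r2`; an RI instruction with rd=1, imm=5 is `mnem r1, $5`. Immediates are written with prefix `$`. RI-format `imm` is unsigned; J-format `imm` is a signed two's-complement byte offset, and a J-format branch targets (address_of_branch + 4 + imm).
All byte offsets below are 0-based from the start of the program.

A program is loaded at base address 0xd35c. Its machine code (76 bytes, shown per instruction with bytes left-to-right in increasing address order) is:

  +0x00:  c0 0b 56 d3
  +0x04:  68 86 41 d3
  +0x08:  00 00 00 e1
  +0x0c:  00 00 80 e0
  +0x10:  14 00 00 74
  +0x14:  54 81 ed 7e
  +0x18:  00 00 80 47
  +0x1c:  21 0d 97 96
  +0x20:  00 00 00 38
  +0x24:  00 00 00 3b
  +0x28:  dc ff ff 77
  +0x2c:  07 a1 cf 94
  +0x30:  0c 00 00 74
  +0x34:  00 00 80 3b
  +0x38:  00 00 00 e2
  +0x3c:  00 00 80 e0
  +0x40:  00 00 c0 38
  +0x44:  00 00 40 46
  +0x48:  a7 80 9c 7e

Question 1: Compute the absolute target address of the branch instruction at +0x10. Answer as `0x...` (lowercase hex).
0xd384

+0x10: 14 00 00 74 ⇒ word 0x74000014 (little)
  top 6b → 0x1d → jmp [J]
  [25:0] imm=20 = $20
  target = base 0xd35c + off 0x10 + 4 + imm 20 = 0xd384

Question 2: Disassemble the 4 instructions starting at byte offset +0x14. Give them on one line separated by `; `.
set r2, $15565140; srl r3, r2; shli r2, $9899297; eor r0, r0

@+14  little-endian(54 81 ed 7e) = 0x7eed8154
  op=0x7eed8154>>26=0x1f ⇒ set (RI)
  rd: (w>>24)&0x3=0x2 → r2
  imm: (w>>0)&0xffffff=0xed8154 → $15565140
@+18  little-endian(00 00 80 47) = 0x47800000
  op=0x47800000>>26=0x11 ⇒ srl (RR)
  rd: (w>>24)&0x3=0x3 → r3
  rs: (w>>22)&0x3=0x2 → r2
@+1c  little-endian(21 0d 97 96) = 0x96970d21
  op=0x96970d21>>26=0x25 ⇒ shli (RI)
  rd: (w>>24)&0x3=0x2 → r2
  imm: (w>>0)&0xffffff=0x970d21 → $9899297
@+20  little-endian(00 00 00 38) = 0x38000000
  op=0x38000000>>26=0xe ⇒ eor (RR)
  rd: (w>>24)&0x3=0x0 → r0
  rs: (w>>22)&0x3=0x0 → r0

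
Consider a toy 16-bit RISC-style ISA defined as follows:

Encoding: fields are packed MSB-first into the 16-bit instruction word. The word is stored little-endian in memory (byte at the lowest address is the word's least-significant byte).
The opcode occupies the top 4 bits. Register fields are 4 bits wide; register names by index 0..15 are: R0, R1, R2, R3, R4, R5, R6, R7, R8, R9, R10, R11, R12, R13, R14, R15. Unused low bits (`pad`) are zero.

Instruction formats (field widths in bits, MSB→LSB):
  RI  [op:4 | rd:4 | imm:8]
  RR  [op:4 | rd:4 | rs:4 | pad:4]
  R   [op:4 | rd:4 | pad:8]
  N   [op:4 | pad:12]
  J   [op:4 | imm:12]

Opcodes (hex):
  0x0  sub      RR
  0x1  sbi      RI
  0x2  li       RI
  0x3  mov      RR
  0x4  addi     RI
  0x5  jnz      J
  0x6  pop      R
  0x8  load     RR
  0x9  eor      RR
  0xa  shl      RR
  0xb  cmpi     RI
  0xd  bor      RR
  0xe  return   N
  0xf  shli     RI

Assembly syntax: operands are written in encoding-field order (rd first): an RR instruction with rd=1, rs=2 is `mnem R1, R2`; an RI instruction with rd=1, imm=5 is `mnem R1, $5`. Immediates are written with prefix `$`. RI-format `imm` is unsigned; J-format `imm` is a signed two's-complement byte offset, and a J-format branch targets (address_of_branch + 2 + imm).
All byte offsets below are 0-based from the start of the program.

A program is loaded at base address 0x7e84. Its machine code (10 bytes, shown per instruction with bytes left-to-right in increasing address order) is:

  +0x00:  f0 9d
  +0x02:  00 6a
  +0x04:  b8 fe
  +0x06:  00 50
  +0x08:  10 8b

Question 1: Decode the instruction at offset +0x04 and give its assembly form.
@+04  little-endian(b8 fe) = 0xfeb8
  top 4b → 0xf → shli [RI]
  rd: (w>>8)&0xf=0xe → R14
  imm: (w>>0)&0xff=0xb8 → $184

shli R14, $184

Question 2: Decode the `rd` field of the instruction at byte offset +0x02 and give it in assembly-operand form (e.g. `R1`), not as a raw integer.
R10

@+02  little-endian(00 6a) = 0x6a00
  opcode bits[15:12]=0x6: pop/R
  [11:8] rd=10 = R10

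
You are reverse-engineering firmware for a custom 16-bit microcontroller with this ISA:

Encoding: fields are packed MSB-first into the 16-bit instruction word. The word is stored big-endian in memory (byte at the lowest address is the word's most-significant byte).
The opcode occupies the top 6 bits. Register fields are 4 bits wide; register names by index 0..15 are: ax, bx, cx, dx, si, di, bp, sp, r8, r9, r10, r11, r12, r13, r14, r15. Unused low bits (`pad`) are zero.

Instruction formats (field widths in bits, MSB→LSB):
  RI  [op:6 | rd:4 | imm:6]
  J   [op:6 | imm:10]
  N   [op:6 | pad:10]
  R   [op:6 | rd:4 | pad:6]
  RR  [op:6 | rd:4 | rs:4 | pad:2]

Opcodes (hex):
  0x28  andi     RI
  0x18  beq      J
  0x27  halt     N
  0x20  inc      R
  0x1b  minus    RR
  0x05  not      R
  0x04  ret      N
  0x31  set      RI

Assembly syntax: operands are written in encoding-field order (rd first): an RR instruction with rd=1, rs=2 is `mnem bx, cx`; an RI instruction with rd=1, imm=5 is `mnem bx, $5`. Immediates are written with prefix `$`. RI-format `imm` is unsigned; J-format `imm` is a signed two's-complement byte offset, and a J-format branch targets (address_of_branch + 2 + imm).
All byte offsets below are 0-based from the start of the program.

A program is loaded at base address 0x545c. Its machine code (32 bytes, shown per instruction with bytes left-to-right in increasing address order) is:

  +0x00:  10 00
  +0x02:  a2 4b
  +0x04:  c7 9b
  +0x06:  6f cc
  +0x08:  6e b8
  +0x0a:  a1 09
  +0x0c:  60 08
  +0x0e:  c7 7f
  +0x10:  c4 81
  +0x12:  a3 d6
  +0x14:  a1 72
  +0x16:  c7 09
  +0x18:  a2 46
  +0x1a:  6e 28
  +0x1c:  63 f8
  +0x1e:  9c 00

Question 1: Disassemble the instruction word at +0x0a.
+0x0a: a1 09 ⇒ word 0xa109 (big)
  opcode bits[15:10]=0x28: andi/RI
  rd@[9:6]=0x4 ⇒ si
  imm@[5:0]=0x9 ⇒ $9

andi si, $9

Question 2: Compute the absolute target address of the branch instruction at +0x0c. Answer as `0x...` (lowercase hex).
off 0x0c: read 60 08 as big → 0x6008
  op=0x6008>>10=0x18 ⇒ beq (J)
  [9:0] imm=8 = $8
  target = base 0x545c + off 0x0c + 2 + imm 8 = 0x5472

0x5472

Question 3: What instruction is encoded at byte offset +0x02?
+0x02: a2 4b ⇒ word 0xa24b (big)
  op=0xa24b>>10=0x28 ⇒ andi (RI)
  rd@[9:6]=0x9 ⇒ r9
  imm@[5:0]=0xb ⇒ $11

andi r9, $11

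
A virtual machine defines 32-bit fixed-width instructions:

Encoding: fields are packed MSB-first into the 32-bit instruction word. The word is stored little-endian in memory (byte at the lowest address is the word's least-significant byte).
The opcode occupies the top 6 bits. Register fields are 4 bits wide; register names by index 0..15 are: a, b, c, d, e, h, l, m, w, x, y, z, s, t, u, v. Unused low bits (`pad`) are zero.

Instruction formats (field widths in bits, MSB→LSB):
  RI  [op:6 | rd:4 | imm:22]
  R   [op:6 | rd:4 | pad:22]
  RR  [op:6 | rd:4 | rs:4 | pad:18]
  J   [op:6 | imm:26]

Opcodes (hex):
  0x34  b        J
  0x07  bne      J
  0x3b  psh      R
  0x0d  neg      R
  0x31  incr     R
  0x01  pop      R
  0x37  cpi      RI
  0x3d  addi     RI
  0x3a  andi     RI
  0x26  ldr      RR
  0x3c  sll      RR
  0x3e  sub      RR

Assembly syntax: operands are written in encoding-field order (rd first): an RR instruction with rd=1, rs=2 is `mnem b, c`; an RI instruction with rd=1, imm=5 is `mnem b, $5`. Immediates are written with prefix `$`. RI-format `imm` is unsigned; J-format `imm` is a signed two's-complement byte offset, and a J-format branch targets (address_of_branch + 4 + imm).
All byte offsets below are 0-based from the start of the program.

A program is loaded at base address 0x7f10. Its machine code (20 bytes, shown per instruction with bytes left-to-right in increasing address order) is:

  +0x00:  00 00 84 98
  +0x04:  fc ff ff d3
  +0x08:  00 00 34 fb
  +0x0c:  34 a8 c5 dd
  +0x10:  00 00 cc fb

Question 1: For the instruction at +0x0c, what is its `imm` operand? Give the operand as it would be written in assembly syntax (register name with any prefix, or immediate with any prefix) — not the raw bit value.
+0x0c: 34 a8 c5 dd ⇒ word 0xddc5a834 (little)
  opcode bits[31:26]=0x37: cpi/RI
  rd: (w>>22)&0xf=0x7 → m
  imm: (w>>0)&0x3fffff=0x5a834 → $370740

$370740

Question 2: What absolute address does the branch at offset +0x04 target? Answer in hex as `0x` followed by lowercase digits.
@+04  little-endian(fc ff ff d3) = 0xd3fffffc
  op=0xd3fffffc>>26=0x34 ⇒ b (J)
  imm: (w>>0)&0x3ffffff=0x3fffffc (s26→-4) → $-4
  target = base 0x7f10 + off 0x04 + 4 + imm -4 = 0x7f14

0x7f14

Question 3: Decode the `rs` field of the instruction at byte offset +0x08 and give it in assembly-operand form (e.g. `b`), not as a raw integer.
+0x08: 00 00 34 fb ⇒ word 0xfb340000 (little)
  opcode bits[31:26]=0x3e: sub/RR
  [25:22] rd=12 = s
  [21:18] rs=13 = t

t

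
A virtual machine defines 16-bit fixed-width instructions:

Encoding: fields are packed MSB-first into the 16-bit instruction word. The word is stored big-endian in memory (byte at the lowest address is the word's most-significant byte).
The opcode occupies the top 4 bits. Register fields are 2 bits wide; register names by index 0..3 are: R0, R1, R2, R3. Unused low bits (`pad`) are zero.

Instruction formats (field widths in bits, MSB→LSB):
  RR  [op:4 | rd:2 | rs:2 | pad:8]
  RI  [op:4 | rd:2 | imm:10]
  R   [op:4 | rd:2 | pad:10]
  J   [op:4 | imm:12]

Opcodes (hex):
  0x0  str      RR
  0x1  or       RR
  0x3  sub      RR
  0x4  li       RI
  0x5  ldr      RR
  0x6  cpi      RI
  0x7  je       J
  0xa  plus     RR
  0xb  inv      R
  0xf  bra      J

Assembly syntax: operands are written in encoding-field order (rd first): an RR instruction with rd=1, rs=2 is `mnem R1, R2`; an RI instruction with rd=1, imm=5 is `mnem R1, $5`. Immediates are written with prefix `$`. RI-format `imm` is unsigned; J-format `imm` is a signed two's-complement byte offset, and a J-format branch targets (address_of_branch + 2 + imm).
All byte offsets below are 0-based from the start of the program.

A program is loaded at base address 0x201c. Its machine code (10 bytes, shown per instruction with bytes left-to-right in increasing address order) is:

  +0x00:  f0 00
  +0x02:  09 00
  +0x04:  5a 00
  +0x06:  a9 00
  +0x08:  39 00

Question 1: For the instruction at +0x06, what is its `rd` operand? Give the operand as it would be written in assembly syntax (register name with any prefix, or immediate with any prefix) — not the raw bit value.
[06] a9 00 → 0xa900
  top 4b → 0xa → plus [RR]
  rd: (w>>10)&0x3=0x2 → R2
  rs: (w>>8)&0x3=0x1 → R1

R2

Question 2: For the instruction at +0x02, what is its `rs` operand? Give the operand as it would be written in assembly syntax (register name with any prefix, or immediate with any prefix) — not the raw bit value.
R1

off 0x02: read 09 00 as big → 0x0900
  top 4b → 0x0 → str [RR]
  [11:10] rd=2 = R2
  [9:8] rs=1 = R1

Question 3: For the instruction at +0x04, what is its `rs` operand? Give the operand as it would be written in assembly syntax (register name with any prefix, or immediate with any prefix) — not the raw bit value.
R2

+0x04: 5a 00 ⇒ word 0x5a00 (big)
  op=0x5a00>>12=0x5 ⇒ ldr (RR)
  rd: (w>>10)&0x3=0x2 → R2
  rs: (w>>8)&0x3=0x2 → R2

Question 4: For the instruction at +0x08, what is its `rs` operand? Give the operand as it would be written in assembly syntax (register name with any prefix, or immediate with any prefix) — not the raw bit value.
R1

@+08  big-endian(39 00) = 0x3900
  op=0x3900>>12=0x3 ⇒ sub (RR)
  [11:10] rd=2 = R2
  [9:8] rs=1 = R1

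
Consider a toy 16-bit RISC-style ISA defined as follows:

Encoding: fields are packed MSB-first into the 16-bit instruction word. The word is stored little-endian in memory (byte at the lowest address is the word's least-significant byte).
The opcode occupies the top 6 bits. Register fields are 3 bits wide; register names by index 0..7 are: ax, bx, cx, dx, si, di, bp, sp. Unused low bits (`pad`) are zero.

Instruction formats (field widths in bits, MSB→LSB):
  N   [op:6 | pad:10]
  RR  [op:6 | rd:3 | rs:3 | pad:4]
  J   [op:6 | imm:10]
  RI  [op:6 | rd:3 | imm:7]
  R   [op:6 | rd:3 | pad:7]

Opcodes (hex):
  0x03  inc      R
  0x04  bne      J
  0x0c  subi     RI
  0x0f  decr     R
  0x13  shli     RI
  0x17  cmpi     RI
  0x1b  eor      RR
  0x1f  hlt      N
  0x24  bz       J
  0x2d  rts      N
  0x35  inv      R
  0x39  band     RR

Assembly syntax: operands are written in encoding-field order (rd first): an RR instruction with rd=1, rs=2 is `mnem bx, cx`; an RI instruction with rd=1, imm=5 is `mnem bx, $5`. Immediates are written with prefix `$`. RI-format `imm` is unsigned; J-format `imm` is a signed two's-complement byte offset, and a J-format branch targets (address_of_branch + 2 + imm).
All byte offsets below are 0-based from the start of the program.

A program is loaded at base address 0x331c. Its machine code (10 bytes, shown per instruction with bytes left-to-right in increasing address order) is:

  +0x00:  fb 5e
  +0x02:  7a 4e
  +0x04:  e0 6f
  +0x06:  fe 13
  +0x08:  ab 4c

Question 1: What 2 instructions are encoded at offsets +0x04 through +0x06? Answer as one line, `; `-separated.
eor sp, bp; bne $-2

[04] e0 6f → 0x6fe0
  top 6b → 0x1b → eor [RR]
  rd@[9:7]=0x7 ⇒ sp
  rs@[6:4]=0x6 ⇒ bp
[06] fe 13 → 0x13fe
  top 6b → 0x4 → bne [J]
  imm@[9:0]=0x3fe (s10→-2) ⇒ $-2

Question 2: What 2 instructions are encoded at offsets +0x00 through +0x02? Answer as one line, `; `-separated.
cmpi di, $123; shli si, $122

off 0x00: read fb 5e as little → 0x5efb
  op=0x5efb>>10=0x17 ⇒ cmpi (RI)
  rd@[9:7]=0x5 ⇒ di
  imm@[6:0]=0x7b ⇒ $123
off 0x02: read 7a 4e as little → 0x4e7a
  op=0x4e7a>>10=0x13 ⇒ shli (RI)
  rd@[9:7]=0x4 ⇒ si
  imm@[6:0]=0x7a ⇒ $122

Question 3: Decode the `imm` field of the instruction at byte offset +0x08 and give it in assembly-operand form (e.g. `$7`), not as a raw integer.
$43

[08] ab 4c → 0x4cab
  top 6b → 0x13 → shli [RI]
  rd@[9:7]=0x1 ⇒ bx
  imm@[6:0]=0x2b ⇒ $43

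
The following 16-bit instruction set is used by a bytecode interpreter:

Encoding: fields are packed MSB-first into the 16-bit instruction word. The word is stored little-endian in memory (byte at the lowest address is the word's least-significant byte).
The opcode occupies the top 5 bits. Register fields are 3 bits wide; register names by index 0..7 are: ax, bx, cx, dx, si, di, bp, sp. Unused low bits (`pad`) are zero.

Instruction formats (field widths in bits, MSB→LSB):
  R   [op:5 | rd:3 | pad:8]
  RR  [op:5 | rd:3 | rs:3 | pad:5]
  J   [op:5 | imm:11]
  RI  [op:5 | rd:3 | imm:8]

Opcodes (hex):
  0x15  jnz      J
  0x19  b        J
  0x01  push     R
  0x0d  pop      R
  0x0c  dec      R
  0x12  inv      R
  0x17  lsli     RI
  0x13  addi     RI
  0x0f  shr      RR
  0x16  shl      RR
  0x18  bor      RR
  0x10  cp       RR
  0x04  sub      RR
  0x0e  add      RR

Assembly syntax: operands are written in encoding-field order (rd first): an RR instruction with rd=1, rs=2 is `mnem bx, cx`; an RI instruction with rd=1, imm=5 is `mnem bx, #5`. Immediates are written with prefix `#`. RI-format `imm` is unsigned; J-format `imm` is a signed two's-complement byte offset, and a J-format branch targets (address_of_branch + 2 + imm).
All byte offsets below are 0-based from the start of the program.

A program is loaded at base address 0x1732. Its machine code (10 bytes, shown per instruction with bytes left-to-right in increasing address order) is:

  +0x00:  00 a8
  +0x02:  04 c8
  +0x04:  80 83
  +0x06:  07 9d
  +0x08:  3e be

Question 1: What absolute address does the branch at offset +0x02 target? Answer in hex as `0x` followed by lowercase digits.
0x173a

[02] 04 c8 → 0xc804
  opcode bits[15:11]=0x19: b/J
  [10:0] imm=4 = #4
  target = base 0x1732 + off 0x02 + 2 + imm 4 = 0x173a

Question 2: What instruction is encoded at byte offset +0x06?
addi di, #7

[06] 07 9d → 0x9d07
  op=0x9d07>>11=0x13 ⇒ addi (RI)
  [10:8] rd=5 = di
  [7:0] imm=7 = #7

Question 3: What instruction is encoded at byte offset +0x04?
cp dx, si

[04] 80 83 → 0x8380
  top 5b → 0x10 → cp [RR]
  rd@[10:8]=0x3 ⇒ dx
  rs@[7:5]=0x4 ⇒ si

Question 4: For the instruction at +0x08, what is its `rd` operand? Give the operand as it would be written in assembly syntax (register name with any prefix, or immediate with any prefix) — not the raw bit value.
off 0x08: read 3e be as little → 0xbe3e
  op=0xbe3e>>11=0x17 ⇒ lsli (RI)
  rd: (w>>8)&0x7=0x6 → bp
  imm: (w>>0)&0xff=0x3e → #62

bp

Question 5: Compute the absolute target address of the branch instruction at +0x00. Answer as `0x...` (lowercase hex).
0x1734

off 0x00: read 00 a8 as little → 0xa800
  op=0xa800>>11=0x15 ⇒ jnz (J)
  imm@[10:0]=0x0 ⇒ #0
  target = base 0x1732 + off 0x00 + 2 + imm 0 = 0x1734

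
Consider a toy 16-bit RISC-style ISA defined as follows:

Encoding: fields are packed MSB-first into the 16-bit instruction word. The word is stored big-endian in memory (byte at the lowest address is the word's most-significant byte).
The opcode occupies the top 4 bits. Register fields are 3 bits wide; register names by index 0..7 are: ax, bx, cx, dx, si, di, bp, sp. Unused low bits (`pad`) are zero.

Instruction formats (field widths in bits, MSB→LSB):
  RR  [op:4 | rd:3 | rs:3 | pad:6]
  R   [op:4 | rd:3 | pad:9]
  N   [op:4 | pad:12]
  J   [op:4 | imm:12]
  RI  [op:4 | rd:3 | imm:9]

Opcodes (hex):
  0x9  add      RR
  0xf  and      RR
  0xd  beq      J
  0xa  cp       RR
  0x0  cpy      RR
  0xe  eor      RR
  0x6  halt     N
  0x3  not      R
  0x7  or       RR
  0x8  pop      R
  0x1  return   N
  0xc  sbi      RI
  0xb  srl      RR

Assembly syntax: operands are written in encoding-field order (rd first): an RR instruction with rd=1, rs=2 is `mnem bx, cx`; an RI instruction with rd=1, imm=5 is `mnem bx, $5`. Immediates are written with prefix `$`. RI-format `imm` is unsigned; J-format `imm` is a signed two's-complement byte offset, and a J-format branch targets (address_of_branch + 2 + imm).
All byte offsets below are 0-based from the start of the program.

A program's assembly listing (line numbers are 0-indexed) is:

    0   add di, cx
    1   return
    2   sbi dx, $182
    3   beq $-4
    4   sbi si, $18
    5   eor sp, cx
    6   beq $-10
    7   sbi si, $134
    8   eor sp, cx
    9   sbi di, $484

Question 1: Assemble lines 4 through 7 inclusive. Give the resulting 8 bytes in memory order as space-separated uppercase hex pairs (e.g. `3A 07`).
C8 12 EE 80 DF F6 C8 86

line 4 (sbi): pack op=0xc:4|rd=4:3|imm=18:9 = 0xc812; big→ c8 12
line 5 (eor): pack op=0xe:4|rd=7:3|rs=2:3|pad=0:6 = 0xee80; big→ ee 80
line 6 (beq): pack op=0xd:4|imm=-10:12 = 0xdff6; big→ df f6
line 7 (sbi): pack op=0xc:4|rd=4:3|imm=134:9 = 0xc886; big→ c8 86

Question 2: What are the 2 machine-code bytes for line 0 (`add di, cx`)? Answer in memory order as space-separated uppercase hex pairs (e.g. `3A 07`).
L0: add op=0x9:4|rd=5:3|rs=2:3|pad=0:6 ⇒ 0x9a80 ⇒ big 9a 80

9A 80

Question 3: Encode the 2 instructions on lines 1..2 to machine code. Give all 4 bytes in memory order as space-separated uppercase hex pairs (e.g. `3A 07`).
L1: return op=0x1:4|pad=0:12 ⇒ 0x1000 ⇒ big 10 00
L2: sbi op=0xc:4|rd=3:3|imm=182:9 ⇒ 0xc6b6 ⇒ big c6 b6

10 00 C6 B6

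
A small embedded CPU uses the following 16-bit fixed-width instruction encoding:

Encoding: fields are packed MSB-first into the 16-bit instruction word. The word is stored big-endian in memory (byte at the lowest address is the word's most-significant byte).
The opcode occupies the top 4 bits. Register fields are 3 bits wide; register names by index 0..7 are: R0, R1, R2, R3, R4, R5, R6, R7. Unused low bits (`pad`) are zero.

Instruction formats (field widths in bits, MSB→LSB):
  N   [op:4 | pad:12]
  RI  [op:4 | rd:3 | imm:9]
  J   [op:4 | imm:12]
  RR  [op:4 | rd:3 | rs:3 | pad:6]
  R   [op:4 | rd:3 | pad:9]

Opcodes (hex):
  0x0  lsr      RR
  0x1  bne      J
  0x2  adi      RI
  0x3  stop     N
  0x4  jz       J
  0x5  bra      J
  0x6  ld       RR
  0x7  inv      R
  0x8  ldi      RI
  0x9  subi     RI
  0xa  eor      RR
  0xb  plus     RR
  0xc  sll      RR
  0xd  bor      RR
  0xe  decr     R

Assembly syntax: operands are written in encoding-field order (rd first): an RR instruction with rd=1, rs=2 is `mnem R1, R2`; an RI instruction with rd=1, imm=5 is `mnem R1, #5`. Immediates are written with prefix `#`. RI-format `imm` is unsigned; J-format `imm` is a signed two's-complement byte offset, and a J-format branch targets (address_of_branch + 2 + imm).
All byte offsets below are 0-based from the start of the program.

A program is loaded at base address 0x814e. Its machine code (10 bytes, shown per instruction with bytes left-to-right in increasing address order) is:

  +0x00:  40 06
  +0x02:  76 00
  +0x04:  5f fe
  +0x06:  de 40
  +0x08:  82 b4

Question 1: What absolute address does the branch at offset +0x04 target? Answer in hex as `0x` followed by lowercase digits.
0x8152

+0x04: 5f fe ⇒ word 0x5ffe (big)
  top 4b → 0x5 → bra [J]
  imm@[11:0]=0xffe (s12→-2) ⇒ #-2
  target = base 0x814e + off 0x04 + 2 + imm -2 = 0x8152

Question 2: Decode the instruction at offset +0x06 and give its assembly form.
[06] de 40 → 0xde40
  opcode bits[15:12]=0xd: bor/RR
  [11:9] rd=7 = R7
  [8:6] rs=1 = R1

bor R7, R1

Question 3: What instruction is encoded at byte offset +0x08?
ldi R1, #180

off 0x08: read 82 b4 as big → 0x82b4
  top 4b → 0x8 → ldi [RI]
  rd@[11:9]=0x1 ⇒ R1
  imm@[8:0]=0xb4 ⇒ #180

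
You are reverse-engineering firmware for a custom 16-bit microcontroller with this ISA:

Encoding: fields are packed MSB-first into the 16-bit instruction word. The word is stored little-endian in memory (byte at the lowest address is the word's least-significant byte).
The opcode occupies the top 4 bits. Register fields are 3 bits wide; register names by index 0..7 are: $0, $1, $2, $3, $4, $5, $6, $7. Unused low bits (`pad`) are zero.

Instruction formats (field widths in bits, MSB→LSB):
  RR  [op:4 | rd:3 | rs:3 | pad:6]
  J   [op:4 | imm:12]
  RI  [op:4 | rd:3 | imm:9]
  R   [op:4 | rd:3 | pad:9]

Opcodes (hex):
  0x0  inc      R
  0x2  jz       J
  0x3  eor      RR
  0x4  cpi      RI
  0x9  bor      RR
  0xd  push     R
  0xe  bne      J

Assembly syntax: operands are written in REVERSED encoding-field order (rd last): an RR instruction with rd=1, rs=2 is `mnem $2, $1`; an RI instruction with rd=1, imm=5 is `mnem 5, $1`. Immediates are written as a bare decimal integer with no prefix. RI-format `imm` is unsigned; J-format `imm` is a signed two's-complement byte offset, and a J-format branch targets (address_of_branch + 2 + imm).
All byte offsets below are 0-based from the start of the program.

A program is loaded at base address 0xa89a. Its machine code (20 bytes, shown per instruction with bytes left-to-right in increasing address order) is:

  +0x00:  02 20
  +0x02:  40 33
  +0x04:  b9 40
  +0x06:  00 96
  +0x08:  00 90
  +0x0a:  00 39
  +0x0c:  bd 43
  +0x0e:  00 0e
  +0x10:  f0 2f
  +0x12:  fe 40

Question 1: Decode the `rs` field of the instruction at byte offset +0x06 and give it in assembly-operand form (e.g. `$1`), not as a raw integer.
+0x06: 00 96 ⇒ word 0x9600 (little)
  top 4b → 0x9 → bor [RR]
  rd: (w>>9)&0x7=0x3 → $3
  rs: (w>>6)&0x7=0x0 → $0

$0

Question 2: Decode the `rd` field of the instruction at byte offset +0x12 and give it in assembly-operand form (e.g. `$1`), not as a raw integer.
@+12  little-endian(fe 40) = 0x40fe
  opcode bits[15:12]=0x4: cpi/RI
  rd@[11:9]=0x0 ⇒ $0
  imm@[8:0]=0xfe ⇒ 254

$0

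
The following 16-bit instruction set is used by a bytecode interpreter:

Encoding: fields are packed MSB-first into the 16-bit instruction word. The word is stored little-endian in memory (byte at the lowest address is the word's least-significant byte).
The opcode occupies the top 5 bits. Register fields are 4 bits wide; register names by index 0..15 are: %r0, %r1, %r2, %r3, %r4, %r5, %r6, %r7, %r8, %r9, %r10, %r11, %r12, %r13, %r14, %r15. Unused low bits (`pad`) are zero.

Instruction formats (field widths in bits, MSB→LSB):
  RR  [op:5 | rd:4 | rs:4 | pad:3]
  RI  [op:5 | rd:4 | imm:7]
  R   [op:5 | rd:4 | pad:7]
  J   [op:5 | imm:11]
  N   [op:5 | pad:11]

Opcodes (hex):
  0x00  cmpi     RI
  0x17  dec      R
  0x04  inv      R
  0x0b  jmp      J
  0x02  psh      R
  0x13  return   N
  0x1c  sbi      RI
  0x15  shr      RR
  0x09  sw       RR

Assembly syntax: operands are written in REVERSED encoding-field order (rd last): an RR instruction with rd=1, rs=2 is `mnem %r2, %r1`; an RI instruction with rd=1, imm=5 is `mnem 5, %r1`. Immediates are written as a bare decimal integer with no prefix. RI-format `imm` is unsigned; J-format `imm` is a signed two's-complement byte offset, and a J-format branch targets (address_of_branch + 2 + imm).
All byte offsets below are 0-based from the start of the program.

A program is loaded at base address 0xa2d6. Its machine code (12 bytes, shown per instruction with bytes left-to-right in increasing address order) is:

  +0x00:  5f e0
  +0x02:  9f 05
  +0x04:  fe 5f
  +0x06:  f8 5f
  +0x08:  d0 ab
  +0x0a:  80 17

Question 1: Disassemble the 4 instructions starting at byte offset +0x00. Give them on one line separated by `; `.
[00] 5f e0 → 0xe05f
  op=0xe05f>>11=0x1c ⇒ sbi (RI)
  rd@[10:7]=0x0 ⇒ %r0
  imm@[6:0]=0x5f ⇒ 95
[02] 9f 05 → 0x059f
  op=0x059f>>11=0x0 ⇒ cmpi (RI)
  rd@[10:7]=0xb ⇒ %r11
  imm@[6:0]=0x1f ⇒ 31
[04] fe 5f → 0x5ffe
  op=0x5ffe>>11=0xb ⇒ jmp (J)
  imm@[10:0]=0x7fe (s11→-2) ⇒ -2
[06] f8 5f → 0x5ff8
  op=0x5ff8>>11=0xb ⇒ jmp (J)
  imm@[10:0]=0x7f8 (s11→-8) ⇒ -8

sbi 95, %r0; cmpi 31, %r11; jmp -2; jmp -8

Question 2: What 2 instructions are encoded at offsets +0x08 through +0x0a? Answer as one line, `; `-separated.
@+08  little-endian(d0 ab) = 0xabd0
  op=0xabd0>>11=0x15 ⇒ shr (RR)
  rd: (w>>7)&0xf=0x7 → %r7
  rs: (w>>3)&0xf=0xa → %r10
@+0a  little-endian(80 17) = 0x1780
  op=0x1780>>11=0x2 ⇒ psh (R)
  rd: (w>>7)&0xf=0xf → %r15

shr %r10, %r7; psh %r15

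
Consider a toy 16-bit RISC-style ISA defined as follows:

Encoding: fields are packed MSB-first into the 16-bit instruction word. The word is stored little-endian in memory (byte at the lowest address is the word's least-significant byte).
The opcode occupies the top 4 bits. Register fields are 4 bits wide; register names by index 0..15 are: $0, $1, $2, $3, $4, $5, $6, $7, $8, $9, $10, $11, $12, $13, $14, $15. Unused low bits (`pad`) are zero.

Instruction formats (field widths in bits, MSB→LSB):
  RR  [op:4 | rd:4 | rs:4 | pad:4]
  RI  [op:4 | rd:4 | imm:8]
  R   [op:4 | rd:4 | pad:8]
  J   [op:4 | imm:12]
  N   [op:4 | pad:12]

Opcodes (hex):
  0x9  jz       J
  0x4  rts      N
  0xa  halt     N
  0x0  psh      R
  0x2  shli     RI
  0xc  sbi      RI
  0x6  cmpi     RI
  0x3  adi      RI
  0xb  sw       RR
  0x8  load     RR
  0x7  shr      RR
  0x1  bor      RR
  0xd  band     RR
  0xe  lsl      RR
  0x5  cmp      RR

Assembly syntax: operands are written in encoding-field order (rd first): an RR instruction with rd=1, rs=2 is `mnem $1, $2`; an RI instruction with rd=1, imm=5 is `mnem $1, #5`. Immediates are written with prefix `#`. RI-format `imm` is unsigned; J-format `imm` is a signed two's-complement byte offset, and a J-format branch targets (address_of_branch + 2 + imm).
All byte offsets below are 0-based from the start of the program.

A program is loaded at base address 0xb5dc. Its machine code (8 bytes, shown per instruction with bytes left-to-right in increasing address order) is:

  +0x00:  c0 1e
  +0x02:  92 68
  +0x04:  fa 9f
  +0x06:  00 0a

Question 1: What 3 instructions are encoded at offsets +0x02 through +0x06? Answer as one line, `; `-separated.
+0x02: 92 68 ⇒ word 0x6892 (little)
  top 4b → 0x6 → cmpi [RI]
  rd: (w>>8)&0xf=0x8 → $8
  imm: (w>>0)&0xff=0x92 → #146
+0x04: fa 9f ⇒ word 0x9ffa (little)
  top 4b → 0x9 → jz [J]
  imm: (w>>0)&0xfff=0xffa (s12→-6) → #-6
+0x06: 00 0a ⇒ word 0x0a00 (little)
  top 4b → 0x0 → psh [R]
  rd: (w>>8)&0xf=0xa → $10

cmpi $8, #146; jz #-6; psh $10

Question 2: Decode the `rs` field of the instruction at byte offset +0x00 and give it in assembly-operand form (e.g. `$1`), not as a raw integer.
off 0x00: read c0 1e as little → 0x1ec0
  top 4b → 0x1 → bor [RR]
  rd: (w>>8)&0xf=0xe → $14
  rs: (w>>4)&0xf=0xc → $12

$12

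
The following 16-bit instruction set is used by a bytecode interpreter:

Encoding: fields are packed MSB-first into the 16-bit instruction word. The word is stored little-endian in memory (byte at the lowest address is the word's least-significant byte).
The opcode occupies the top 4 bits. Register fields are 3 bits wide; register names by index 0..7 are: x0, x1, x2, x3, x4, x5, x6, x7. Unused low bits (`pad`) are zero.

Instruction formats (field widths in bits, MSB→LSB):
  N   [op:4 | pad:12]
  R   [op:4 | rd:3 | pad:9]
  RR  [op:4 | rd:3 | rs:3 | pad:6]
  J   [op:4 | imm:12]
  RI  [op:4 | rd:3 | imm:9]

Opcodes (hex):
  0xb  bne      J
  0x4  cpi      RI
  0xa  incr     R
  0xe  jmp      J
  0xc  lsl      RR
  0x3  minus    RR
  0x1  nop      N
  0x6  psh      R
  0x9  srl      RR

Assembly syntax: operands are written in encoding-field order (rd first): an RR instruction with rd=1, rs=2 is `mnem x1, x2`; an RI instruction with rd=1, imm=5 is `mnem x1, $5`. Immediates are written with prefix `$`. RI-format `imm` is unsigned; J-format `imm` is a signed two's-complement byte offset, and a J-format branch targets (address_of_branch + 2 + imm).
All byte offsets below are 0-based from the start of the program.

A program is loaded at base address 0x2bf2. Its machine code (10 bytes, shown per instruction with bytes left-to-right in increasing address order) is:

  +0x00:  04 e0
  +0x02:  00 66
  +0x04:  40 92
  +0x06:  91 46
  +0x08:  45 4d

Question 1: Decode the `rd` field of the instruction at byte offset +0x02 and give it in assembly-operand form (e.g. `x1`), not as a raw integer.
x3

@+02  little-endian(00 66) = 0x6600
  opcode bits[15:12]=0x6: psh/R
  rd: (w>>9)&0x7=0x3 → x3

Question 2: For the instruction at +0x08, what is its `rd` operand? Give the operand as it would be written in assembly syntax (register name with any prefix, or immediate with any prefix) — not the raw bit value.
+0x08: 45 4d ⇒ word 0x4d45 (little)
  opcode bits[15:12]=0x4: cpi/RI
  [11:9] rd=6 = x6
  [8:0] imm=325 = $325

x6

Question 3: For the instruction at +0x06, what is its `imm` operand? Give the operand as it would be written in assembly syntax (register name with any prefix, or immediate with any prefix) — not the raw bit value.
@+06  little-endian(91 46) = 0x4691
  top 4b → 0x4 → cpi [RI]
  rd: (w>>9)&0x7=0x3 → x3
  imm: (w>>0)&0x1ff=0x91 → $145

$145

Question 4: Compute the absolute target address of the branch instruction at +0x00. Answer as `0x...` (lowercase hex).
@+00  little-endian(04 e0) = 0xe004
  op=0xe004>>12=0xe ⇒ jmp (J)
  imm@[11:0]=0x4 ⇒ $4
  target = base 0x2bf2 + off 0x00 + 2 + imm 4 = 0x2bf8

0x2bf8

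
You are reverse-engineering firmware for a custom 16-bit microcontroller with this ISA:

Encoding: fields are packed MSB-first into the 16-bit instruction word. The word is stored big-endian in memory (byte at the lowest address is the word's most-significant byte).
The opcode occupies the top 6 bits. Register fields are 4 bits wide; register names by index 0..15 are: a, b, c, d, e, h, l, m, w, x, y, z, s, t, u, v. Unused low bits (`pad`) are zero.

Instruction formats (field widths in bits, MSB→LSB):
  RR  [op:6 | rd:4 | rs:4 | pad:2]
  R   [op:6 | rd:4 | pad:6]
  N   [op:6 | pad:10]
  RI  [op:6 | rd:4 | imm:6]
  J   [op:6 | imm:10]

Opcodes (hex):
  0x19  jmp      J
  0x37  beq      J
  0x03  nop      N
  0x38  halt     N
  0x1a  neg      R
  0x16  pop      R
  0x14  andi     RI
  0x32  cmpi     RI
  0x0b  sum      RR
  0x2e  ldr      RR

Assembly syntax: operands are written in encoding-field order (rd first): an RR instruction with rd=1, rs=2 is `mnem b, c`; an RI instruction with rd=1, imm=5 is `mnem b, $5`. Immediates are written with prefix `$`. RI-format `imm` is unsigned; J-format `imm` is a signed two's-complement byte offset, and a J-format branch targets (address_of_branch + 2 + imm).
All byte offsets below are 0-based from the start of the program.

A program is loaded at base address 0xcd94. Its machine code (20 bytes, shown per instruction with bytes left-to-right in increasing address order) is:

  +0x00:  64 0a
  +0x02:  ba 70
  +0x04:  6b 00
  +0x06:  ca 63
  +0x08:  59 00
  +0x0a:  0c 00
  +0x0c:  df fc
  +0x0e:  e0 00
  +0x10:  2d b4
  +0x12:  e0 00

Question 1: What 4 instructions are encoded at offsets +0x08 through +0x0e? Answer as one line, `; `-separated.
pop e; nop; beq $-4; halt

off 0x08: read 59 00 as big → 0x5900
  opcode bits[15:10]=0x16: pop/R
  rd@[9:6]=0x4 ⇒ e
off 0x0a: read 0c 00 as big → 0x0c00
  opcode bits[15:10]=0x3: nop/N
off 0x0c: read df fc as big → 0xdffc
  opcode bits[15:10]=0x37: beq/J
  imm@[9:0]=0x3fc (s10→-4) ⇒ $-4
off 0x0e: read e0 00 as big → 0xe000
  opcode bits[15:10]=0x38: halt/N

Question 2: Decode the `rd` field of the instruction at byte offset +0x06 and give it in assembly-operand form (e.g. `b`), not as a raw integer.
@+06  big-endian(ca 63) = 0xca63
  opcode bits[15:10]=0x32: cmpi/RI
  rd: (w>>6)&0xf=0x9 → x
  imm: (w>>0)&0x3f=0x23 → $35

x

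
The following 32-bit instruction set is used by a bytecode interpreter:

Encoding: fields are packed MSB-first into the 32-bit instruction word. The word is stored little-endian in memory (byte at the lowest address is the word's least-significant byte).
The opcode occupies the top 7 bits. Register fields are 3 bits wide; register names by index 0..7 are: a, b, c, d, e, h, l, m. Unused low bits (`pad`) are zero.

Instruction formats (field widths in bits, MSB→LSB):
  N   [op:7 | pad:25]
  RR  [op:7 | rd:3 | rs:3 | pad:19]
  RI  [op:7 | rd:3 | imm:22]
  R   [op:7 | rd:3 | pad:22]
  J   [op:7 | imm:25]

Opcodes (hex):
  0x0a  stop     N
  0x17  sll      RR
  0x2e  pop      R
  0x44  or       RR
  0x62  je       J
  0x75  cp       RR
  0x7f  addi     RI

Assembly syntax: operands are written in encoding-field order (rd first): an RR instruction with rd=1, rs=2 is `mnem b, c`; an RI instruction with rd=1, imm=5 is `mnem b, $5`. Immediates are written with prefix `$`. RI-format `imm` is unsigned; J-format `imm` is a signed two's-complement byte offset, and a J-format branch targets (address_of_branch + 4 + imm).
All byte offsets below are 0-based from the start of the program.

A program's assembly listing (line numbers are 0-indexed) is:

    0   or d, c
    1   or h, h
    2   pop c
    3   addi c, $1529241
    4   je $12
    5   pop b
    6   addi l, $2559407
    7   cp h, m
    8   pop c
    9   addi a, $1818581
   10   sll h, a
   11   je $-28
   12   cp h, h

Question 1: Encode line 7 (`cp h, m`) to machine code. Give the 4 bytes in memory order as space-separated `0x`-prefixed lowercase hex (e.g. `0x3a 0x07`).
line 7 (cp): pack op=0x75:7|rd=5:3|rs=7:3|pad=0:19 = 0xeb780000; little→ 00 00 78 eb

0x00 0x00 0x78 0xeb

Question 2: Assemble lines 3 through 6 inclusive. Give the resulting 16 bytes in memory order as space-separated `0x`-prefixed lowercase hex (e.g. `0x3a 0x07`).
line 3 (addi): pack op=0x7f:7|rd=2:3|imm=1529241:22 = 0xfe975599; little→ 99 55 97 fe
line 4 (je): pack op=0x62:7|imm=12:25 = 0xc400000c; little→ 0c 00 00 c4
line 5 (pop): pack op=0x2e:7|rd=1:3|pad=0:22 = 0x5c400000; little→ 00 00 40 5c
line 6 (addi): pack op=0x7f:7|rd=6:3|imm=2559407:22 = 0xffa70daf; little→ af 0d a7 ff

0x99 0x55 0x97 0xfe 0x0c 0x00 0x00 0xc4 0x00 0x00 0x40 0x5c 0xaf 0x0d 0xa7 0xff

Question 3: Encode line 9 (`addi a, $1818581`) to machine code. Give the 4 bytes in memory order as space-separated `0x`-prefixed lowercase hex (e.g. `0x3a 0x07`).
line 9 (addi): pack op=0x7f:7|rd=0:3|imm=1818581:22 = 0xfe1bbfd5; little→ d5 bf 1b fe

0xd5 0xbf 0x1b 0xfe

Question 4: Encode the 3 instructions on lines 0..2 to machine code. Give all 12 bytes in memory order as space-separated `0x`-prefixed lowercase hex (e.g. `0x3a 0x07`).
0x00 0x00 0xd0 0x88 0x00 0x00 0x68 0x89 0x00 0x00 0x80 0x5c

0. or fields op=0x44:7|rd=3:3|rs=2:3|pad=0:19 → word 88d00000h → 00 00 d0 88
1. or fields op=0x44:7|rd=5:3|rs=5:3|pad=0:19 → word 89680000h → 00 00 68 89
2. pop fields op=0x2e:7|rd=2:3|pad=0:22 → word 5c800000h → 00 00 80 5c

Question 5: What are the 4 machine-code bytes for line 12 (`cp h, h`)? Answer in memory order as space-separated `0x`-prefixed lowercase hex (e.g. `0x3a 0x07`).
L12: cp op=0x75:7|rd=5:3|rs=5:3|pad=0:19 ⇒ 0xeb680000 ⇒ little 00 00 68 eb

0x00 0x00 0x68 0xeb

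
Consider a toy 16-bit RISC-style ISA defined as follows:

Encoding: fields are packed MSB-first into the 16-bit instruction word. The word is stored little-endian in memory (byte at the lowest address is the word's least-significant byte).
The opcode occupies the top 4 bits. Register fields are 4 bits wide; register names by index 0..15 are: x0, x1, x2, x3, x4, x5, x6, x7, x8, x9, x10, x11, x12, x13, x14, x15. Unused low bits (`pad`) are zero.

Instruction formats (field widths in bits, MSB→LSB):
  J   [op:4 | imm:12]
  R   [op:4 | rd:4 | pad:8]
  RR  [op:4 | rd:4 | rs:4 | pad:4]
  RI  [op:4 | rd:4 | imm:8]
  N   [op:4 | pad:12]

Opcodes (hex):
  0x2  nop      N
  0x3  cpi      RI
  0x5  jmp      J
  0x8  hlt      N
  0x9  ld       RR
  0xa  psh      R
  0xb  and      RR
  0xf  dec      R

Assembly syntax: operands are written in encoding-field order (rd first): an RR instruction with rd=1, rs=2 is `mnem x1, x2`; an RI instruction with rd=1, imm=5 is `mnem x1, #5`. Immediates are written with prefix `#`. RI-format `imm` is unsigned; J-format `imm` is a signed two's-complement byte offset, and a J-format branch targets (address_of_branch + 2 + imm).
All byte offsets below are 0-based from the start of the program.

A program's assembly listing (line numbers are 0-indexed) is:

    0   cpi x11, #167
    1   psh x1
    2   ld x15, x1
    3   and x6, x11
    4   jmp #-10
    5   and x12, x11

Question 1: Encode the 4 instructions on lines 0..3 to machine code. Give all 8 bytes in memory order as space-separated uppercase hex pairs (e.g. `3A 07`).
L0: cpi op=0x3:4|rd=11:4|imm=167:8 ⇒ 0x3ba7 ⇒ little a7 3b
L1: psh op=0xa:4|rd=1:4|pad=0:8 ⇒ 0xa100 ⇒ little 00 a1
L2: ld op=0x9:4|rd=15:4|rs=1:4|pad=0:4 ⇒ 0x9f10 ⇒ little 10 9f
L3: and op=0xb:4|rd=6:4|rs=11:4|pad=0:4 ⇒ 0xb6b0 ⇒ little b0 b6

A7 3B 00 A1 10 9F B0 B6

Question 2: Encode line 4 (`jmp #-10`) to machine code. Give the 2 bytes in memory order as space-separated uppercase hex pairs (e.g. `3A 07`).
4. jmp fields op=0x5:4|imm=-10:12 → word 5ff6h → f6 5f

F6 5F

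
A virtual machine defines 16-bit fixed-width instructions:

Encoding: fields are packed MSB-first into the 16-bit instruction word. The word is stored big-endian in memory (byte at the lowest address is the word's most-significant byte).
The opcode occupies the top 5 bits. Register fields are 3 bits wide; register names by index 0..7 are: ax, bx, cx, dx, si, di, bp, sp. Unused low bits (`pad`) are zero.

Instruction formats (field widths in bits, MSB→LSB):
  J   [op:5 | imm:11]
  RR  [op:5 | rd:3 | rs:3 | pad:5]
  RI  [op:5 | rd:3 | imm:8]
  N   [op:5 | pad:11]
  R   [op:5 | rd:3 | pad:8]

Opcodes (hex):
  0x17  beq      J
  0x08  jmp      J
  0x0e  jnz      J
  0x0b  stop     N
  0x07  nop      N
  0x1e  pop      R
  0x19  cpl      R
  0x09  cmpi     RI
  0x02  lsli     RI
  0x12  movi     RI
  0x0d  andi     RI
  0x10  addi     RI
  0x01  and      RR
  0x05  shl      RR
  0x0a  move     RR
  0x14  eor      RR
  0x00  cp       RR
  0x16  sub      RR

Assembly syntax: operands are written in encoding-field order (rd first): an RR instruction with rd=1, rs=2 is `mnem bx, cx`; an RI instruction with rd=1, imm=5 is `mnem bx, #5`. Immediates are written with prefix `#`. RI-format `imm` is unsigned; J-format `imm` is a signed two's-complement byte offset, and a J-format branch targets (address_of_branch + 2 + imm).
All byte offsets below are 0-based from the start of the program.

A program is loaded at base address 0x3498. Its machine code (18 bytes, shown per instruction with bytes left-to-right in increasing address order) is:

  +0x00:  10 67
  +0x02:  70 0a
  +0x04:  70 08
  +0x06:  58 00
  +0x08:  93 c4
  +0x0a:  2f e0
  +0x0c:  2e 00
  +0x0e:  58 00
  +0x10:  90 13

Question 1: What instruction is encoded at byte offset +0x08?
+0x08: 93 c4 ⇒ word 0x93c4 (big)
  op=0x93c4>>11=0x12 ⇒ movi (RI)
  rd@[10:8]=0x3 ⇒ dx
  imm@[7:0]=0xc4 ⇒ #196

movi dx, #196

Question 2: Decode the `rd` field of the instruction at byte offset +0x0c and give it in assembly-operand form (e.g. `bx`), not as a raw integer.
bp

[0c] 2e 00 → 0x2e00
  top 5b → 0x5 → shl [RR]
  rd@[10:8]=0x6 ⇒ bp
  rs@[7:5]=0x0 ⇒ ax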